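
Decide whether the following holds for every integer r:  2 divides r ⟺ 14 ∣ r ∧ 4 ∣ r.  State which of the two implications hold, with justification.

(⇒) fails; (⇐) holds.

(⇒) This fails: take r = 2. Certainly 2 ∣ 2, but 14 ∤ 2.

(⇐) Suppose 14 ∣ r and 4 ∣ r. Any common multiple of 14 and 4 is a multiple of their lcm; here lcm(14, 4) = 14·4/gcd(14, 4) = 56/2 = 28, so 28 ∣ r. Since 2 ∣ 28, it follows that 2 ∣ r.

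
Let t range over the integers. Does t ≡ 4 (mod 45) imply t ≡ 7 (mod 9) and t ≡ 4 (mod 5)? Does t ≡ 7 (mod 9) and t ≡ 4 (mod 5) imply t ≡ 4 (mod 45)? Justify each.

Neither implication holds.

Forward direction. This fails: t = 4 gives 4 ≡ 4 (mod 45) but 4 ≡ 4 (mod 9), so the conjunction on the right does not hold.

Converse. This fails: t = 34 satisfies both congruences on the right (34 ≡ 7 mod 9 and 34 ≡ 4 mod 5) yet 34 ≡ 34 (mod 45), not 4.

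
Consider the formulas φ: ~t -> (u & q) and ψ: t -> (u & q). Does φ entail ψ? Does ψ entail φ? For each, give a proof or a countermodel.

(⇒) fails and (⇐) fails.

[⇒] This fails. Under t = T, u = F, q = F, the left side is true but the right side is false.

[⇐] This fails. Under t = F, u = F, q = F, the left side is false but the right side is true.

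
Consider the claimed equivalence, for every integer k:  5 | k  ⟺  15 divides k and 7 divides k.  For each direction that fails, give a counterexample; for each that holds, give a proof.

(⟸) Suppose 15 ∣ k and 7 ∣ k. Any common multiple of 15 and 7 is a multiple of their lcm; here gcd(15, 7) = 1, so lcm(15, 7) = 15·7 = 105, so 105 ∣ k. Since 5 ∣ 105, it follows that 5 ∣ k.

(⟹) This fails: take k = 5. Certainly 5 ∣ 5, but 15 ∤ 5.

(⇒) fails; (⇐) holds.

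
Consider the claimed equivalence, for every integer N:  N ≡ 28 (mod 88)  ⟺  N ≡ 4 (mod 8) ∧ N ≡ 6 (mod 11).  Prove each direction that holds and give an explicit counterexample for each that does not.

Both implications hold.

Forward direction. Suppose N ≡ 28 (mod 88); write N = 88j + 28. Since 8 ∣ 88, reducing mod 8 gives N ≡ 28 ≡ 4 (mod 8); since 11 ∣ 88, reducing mod 11 gives N ≡ 28 ≡ 6 (mod 11).

Converse. If N ≡ 4 (mod 8) and N ≡ 6 (mod 11), then by the Chinese remainder theorem N ≡ 28 (mod 88). This is exactly N ≡ 28 (mod 88).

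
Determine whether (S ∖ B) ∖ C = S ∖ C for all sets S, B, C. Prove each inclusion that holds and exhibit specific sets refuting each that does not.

Only the forward inclusion holds.

Reverse inclusion. This inclusion fails. Take S = {1}, B = {1}, C = ∅; then 1 ∈ S ∖ C but 1 ∉ (S ∖ B) ∖ C.

Forward inclusion. Let x ∈ (S ∖ B) ∖ C. Then x ∈ S and x ∉ B, C, from which x ∈ S ∖ C.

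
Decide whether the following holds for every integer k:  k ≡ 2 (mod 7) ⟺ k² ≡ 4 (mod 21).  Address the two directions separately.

(⟹) This fails: take k = 9. Then 9 ≡ 2 (mod 7), but 9² = 81 ≡ 18 (mod 21), not 4.

(⟸) This fails: take k = 5. Then 5² = 25 ≡ 4 (mod 21), yet 5 ≡ 5 (mod 7), not 2.

Neither direction holds.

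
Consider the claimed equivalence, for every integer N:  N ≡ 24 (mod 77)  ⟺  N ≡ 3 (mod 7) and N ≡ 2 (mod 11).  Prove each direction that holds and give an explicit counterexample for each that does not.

Forward direction. Suppose N ≡ 24 (mod 77); write N = 77j + 24. Since 7 ∣ 77, reducing mod 7 gives N ≡ 24 ≡ 3 (mod 7); since 11 ∣ 77, reducing mod 11 gives N ≡ 24 ≡ 2 (mod 11).

Converse. If N ≡ 3 (mod 7) and N ≡ 2 (mod 11), then by the Chinese remainder theorem N ≡ 24 (mod 77). This is exactly N ≡ 24 (mod 77).

Both implications hold.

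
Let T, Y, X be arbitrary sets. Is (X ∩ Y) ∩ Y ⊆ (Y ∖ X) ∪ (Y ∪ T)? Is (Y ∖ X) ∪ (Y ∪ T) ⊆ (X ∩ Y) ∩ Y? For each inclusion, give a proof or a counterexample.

(⊆) holds; (⊇) fails.

Reverse inclusion. This inclusion fails. Take T = {1}, Y = ∅, X = ∅; then 1 ∈ (Y ∖ X) ∪ (Y ∪ T) but 1 ∉ (X ∩ Y) ∩ Y.

Forward inclusion. Let x ∈ (X ∩ Y) ∩ Y. Then either x ∈ Y ∩ X and x ∉ T; or x ∈ T ∩ Y ∩ X. In each case x ∈ (Y ∖ X) ∪ (Y ∪ T), so (X ∩ Y) ∩ Y ⊆ (Y ∖ X) ∪ (Y ∪ T).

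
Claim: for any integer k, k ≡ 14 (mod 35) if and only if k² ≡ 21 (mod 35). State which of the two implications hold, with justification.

Not equivalent: only (⇒) holds.

Forward direction. Suppose k ≡ 14 (mod 35). Write k = 35j + 14. Then (35j + 14)² = 1225j² + 980j + 196 = 35(35j² + 28j + 5) + 21, so k² ≡ 21 (mod 35).

Converse. This fails: take k = 21. Then 21² = 441 ≡ 21 (mod 35), yet 21 ≡ 21 (mod 35), not 14.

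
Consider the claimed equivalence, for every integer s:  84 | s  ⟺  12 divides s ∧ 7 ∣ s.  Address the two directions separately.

Both directions hold; the statement is true.

Forward direction. If 84 ∣ s, write s = 84q. Since 84 = 7·12, s = 12·(7q), so 12 ∣ s; and since 84 = 12·7, s = 7·(12q), so 7 ∣ s.

Converse. Suppose 12 ∣ s and 7 ∣ s. Any common multiple of 12 and 7 is a multiple of their lcm; here gcd(12, 7) = 1, so lcm(12, 7) = 12·7 = 84, so 84 ∣ s.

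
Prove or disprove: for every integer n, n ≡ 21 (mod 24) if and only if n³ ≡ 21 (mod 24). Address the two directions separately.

Equivalent; both directions hold.

[⇒] Suppose n ≡ 21 (mod 24). Write n = 24j + 21. Then (24j + 21)³ = 13824j³ + 36288j² + 31752j + 9261 = 24(576j³ + 1512j² + 1323j + 385) + 21, so n³ ≡ 21 (mod 24).

[⇐] Conversely, suppose n³ ≡ 21 (mod 24). The only residue r in {0, …, 23} with r³ ≡ 21 (mod 24) is r = 21, so n ≡ 21 (mod 24).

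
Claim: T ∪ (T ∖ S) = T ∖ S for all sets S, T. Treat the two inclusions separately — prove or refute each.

The sets are not equal: only the reverse inclusion holds.

(⊆) This inclusion fails. Take S = {1}, T = {1}; then 1 ∈ T ∪ (T ∖ S) but 1 ∉ T ∖ S.

(⊇) Let x ∈ T ∖ S. Then x ∈ T and x ∉ S, from which x ∈ T ∪ (T ∖ S).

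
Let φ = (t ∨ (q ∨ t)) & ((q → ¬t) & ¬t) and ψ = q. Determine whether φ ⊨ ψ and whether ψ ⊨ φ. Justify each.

(⟹) Assume the antecedent. If q is true, q reduces to true regardless of the other variables. If q is false, the antecedent cannot hold. Either way q holds.

(⟸) This fails. Under q = T, t = T, the left side is false but the right side is true.

(⇒) holds; (⇐) fails.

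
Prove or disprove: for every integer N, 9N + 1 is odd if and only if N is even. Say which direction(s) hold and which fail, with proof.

Both directions hold.

(→) Suppose 9N + 1 is odd. Since 9 is odd, 9N and N have the same parity, so 9N + 1 ≡ N + 1 (mod 2). As 1 is odd, 9N + 1 is odd exactly when N is even. Thus N is even.

(←) Conversely, suppose N is even; write N = 2j. Then 9N + 1 = 9·(2j) + 1 = 2·9j + 1, which is odd.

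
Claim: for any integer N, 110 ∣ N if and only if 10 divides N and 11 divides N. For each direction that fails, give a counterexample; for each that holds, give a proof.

Both directions hold.

(⟹) If 110 ∣ N, write N = 110q. Since 110 = 11·10, N = 10·(11q), so 10 ∣ N; and since 110 = 10·11, N = 11·(10q), so 11 ∣ N.

(⟸) Suppose 10 ∣ N and 11 ∣ N. Any common multiple of 10 and 11 is a multiple of their lcm; here gcd(10, 11) = 1, so lcm(10, 11) = 10·11 = 110, so 110 ∣ N.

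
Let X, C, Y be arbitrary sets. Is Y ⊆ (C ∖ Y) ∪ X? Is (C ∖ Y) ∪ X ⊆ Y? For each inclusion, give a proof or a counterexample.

(⟹) This inclusion fails. Take X = ∅, C = ∅, Y = {1}; then 1 ∈ Y but 1 ∉ (C ∖ Y) ∪ X.

(⟸) This inclusion fails. Take X = {1}, C = ∅, Y = ∅; then 1 ∈ (C ∖ Y) ∪ X but 1 ∉ Y.

Both inclusions fail.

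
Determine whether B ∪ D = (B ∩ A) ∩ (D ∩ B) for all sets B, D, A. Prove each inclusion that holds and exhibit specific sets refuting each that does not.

The sets are not equal: only the reverse inclusion holds.

Forward inclusion. This inclusion fails. Take B = {1}, D = ∅, A = ∅; then 1 ∈ B ∪ D but 1 ∉ (B ∩ A) ∩ (D ∩ B).

Reverse inclusion. Let x ∈ (B ∩ A) ∩ (D ∩ B). Then x ∈ B ∩ D ∩ A, from which x ∈ B ∪ D.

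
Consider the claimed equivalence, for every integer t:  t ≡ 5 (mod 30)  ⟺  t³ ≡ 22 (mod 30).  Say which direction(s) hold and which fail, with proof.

Neither direction holds.

(⇒) This fails: take t = 5. Then 5 ≡ 5 (mod 30), but 5³ = 125 ≡ 5 (mod 30), not 22.

(⇐) This fails: take t = 28. Then 28³ = 21952 ≡ 22 (mod 30), yet 28 ≡ 28 (mod 30), not 5.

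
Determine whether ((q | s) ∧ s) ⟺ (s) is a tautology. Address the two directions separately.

The biconditional holds.

Forward direction. Assume the antecedent. If s is true, s reduces to true regardless of the other variables. If s is false, the antecedent cannot hold. Either way s holds.

Converse. Assume the antecedent. If s is true, (q | s) ∧ s reduces to true regardless of the other variables. If s is false, the antecedent cannot hold. Either way (q | s) ∧ s holds.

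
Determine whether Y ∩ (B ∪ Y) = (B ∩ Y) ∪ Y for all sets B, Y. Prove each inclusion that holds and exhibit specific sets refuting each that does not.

(⟹) Let x ∈ Y ∩ (B ∪ Y). Then either x ∈ Y and x ∉ B; or x ∈ B ∩ Y. In each case x ∈ (B ∩ Y) ∪ Y, so Y ∩ (B ∪ Y) ⊆ (B ∩ Y) ∪ Y.

(⟸) Let x ∈ (B ∩ Y) ∪ Y. Then either x ∈ Y and x ∉ B; or x ∈ B ∩ Y. In each case x ∈ Y ∩ (B ∪ Y), so (B ∩ Y) ∪ Y ⊆ Y ∩ (B ∪ Y).

The two sets are equal.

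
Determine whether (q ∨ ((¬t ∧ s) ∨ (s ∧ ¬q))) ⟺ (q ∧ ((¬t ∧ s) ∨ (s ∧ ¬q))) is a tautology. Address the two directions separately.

Not equivalent: only (⇐) holds.

(⟹) This fails. Under s = T, t = F, q = F, the left side is true but the right side is false.

(⟸) Assume the antecedent. If s is true, q ∨ ((¬t ∧ s) ∨ (s ∧ ¬q)) reduces to true regardless of the other variables. If s is false, the antecedent cannot hold. Either way q ∨ ((¬t ∧ s) ∨ (s ∧ ¬q)) holds.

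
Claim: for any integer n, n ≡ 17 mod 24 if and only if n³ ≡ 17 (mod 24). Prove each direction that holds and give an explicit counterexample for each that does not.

The biconditional holds.

[⇒] Suppose n ≡ 17 mod 24. Write n = 24j + 17. Then (24j + 17)³ = 13824j³ + 29376j² + 20808j + 4913 = 24(576j³ + 1224j² + 867j + 204) + 17, so n³ ≡ 17 (mod 24).

[⇐] Conversely, suppose n³ ≡ 17 (mod 24). The only residue r in {0, …, 23} with r³ ≡ 17 (mod 24) is r = 17, so n ≡ 17 (mod 24).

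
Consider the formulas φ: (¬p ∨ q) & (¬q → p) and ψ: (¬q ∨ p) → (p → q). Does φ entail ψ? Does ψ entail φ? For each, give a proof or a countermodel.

The forward direction holds; the converse fails.

Forward direction. Assume the antecedent. If q is true, (¬q ∨ p) → (p → q) reduces to true regardless of the other variables. If q is false, the antecedent cannot hold. Either way (¬q ∨ p) → (p → q) holds.

Converse. This fails. Under q = F, p = F, the left side is false but the right side is true.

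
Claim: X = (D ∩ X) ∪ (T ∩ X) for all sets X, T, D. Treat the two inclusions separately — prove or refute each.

Only the reverse inclusion holds.

(⊇) Let x ∈ (D ∩ X) ∪ (T ∩ X). Then either x ∈ X ∩ T and x ∉ D; or x ∈ X ∩ D and x ∉ T; or x ∈ X ∩ T ∩ D. In each case x ∈ X, so (D ∩ X) ∪ (T ∩ X) ⊆ X.

(⊆) This inclusion fails. Take X = {1}, T = ∅, D = ∅; then 1 ∈ X but 1 ∉ (D ∩ X) ∪ (T ∩ X).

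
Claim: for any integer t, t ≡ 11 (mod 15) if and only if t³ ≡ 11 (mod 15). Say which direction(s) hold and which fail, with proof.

Equivalent; both directions hold.

(⇒) Suppose t ≡ 11 (mod 15). Write t = 15j + 11. Then (15j + 11)³ = 3375j³ + 7425j² + 5445j + 1331 = 15(225j³ + 495j² + 363j + 88) + 11, so t³ ≡ 11 (mod 15).

(⇐) Conversely, suppose t³ ≡ 11 (mod 15). The only residue r in {0, …, 14} with r³ ≡ 11 (mod 15) is r = 11, so t ≡ 11 (mod 15).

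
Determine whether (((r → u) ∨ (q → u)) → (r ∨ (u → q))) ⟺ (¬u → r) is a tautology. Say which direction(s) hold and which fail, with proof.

(→) This fails. Under r = F, u = F, q = F, the left side is true but the right side is false.

(←) This fails. Under r = F, u = T, q = F, the left side is false but the right side is true.

Neither direction holds.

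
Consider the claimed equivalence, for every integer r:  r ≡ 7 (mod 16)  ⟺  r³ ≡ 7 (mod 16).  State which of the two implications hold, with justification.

Both directions hold.

(←) Suppose r³ ≡ 7 (mod 16). The only residue r in {0, …, 15} with r³ ≡ 7 (mod 16) is r = 7, so r ≡ 7 (mod 16).

(→) Suppose r ≡ 7 (mod 16). Write r = 16j + 7. Then (16j + 7)³ = 4096j³ + 5376j² + 2352j + 343 = 16(256j³ + 336j² + 147j + 21) + 7, so r³ ≡ 7 (mod 16).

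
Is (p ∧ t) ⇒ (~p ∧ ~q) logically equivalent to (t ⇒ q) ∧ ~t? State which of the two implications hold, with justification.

(⟹) This fails. Under t = T, p = F, q = F, the left side is true but the right side is false.

(⟸) Assume the antecedent. If t is true, the antecedent cannot hold. If t is false, (p ∧ t) ⇒ (~p ∧ ~q) reduces to true regardless of the other variables. Either way (p ∧ t) ⇒ (~p ∧ ~q) holds.

Not equivalent: only (⇐) holds.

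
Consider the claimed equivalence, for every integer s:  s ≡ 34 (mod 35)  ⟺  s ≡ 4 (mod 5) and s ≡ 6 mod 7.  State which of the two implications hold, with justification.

Both directions hold.

[⇒] Suppose s ≡ 34 (mod 35); write s = 35j + 34. Since 5 ∣ 35, reducing mod 5 gives s ≡ 34 ≡ 4 (mod 5); since 7 ∣ 35, reducing mod 7 gives s ≡ 34 ≡ 6 (mod 7).

[⇐] Conversely, if s ≡ 4 (mod 5) and s ≡ 6 (mod 7), then by the Chinese remainder theorem s ≡ 34 (mod 35). This is exactly s ≡ 34 (mod 35).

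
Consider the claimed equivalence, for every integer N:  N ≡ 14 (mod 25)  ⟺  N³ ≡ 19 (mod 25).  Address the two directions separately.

Equivalent; both directions hold.

Converse. Suppose N³ ≡ 19 (mod 25). The only residue r in {0, …, 24} with r³ ≡ 19 (mod 25) is r = 14, so N ≡ 14 (mod 25).

Forward direction. Suppose N ≡ 14 (mod 25). Write N = 25j + 14. Then (25j + 14)³ = 15625j³ + 26250j² + 14700j + 2744 = 25(625j³ + 1050j² + 588j + 109) + 19, so N³ ≡ 19 (mod 25).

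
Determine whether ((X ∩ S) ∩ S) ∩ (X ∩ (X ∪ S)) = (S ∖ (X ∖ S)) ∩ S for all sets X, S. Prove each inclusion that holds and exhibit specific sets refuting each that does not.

(⊆) holds; (⊇) fails.

(⊆) Let x ∈ ((X ∩ S) ∩ S) ∩ (X ∩ (X ∪ S)). Then x ∈ X ∩ S, from which x ∈ (S ∖ (X ∖ S)) ∩ S.

(⊇) This inclusion fails. Take X = ∅, S = {1}; then 1 ∈ (S ∖ (X ∖ S)) ∩ S but 1 ∉ ((X ∩ S) ∩ S) ∩ (X ∩ (X ∪ S)).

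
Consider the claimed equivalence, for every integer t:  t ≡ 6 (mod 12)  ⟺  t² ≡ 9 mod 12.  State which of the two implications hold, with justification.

Neither direction holds.

[⇒] This fails: take t = 6. Then 6 ≡ 6 (mod 12), but 6² = 36 ≡ 0 (mod 12), not 9.

[⇐] This fails: take t = 3. Then 3² = 9 ≡ 9 (mod 12), yet 3 ≡ 3 (mod 12), not 6.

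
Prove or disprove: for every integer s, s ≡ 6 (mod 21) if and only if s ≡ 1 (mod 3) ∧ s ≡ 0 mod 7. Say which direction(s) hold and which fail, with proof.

Forward direction. This fails: s = 6 gives 6 ≡ 6 (mod 21) but 6 ≡ 0 (mod 3), so the conjunction on the right does not hold.

Converse. This fails: s = 7 satisfies both congruences on the right (7 ≡ 1 mod 3 and 7 ≡ 0 mod 7) yet 7 ≡ 7 (mod 21), not 6.

(⇒) fails and (⇐) fails.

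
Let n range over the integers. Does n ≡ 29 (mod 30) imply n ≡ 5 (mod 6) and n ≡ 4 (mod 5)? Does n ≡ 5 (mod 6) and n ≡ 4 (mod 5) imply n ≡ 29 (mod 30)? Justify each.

Both implications hold.

Converse. If n ≡ 5 (mod 6) and n ≡ 4 (mod 5), then by the Chinese remainder theorem n ≡ 29 (mod 30). This is exactly n ≡ 29 (mod 30).

Forward direction. Suppose n ≡ 29 (mod 30); write n = 30j + 29. Since 6 ∣ 30, reducing mod 6 gives n ≡ 29 ≡ 5 (mod 6); since 5 ∣ 30, reducing mod 5 gives n ≡ 29 ≡ 4 (mod 5).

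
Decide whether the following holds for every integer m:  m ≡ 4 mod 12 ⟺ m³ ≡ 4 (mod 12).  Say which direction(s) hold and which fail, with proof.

The forward direction holds; the converse fails.

(⟸) This fails: take m = 10. Then 10³ = 1000 ≡ 4 (mod 12), yet 10 ≡ 10 (mod 12), not 4.

(⟹) Suppose m ≡ 4 mod 12. Write m = 12j + 4. Then (12j + 4)³ = 1728j³ + 1728j² + 576j + 64 = 12(144j³ + 144j² + 48j + 5) + 4, so m³ ≡ 4 (mod 12).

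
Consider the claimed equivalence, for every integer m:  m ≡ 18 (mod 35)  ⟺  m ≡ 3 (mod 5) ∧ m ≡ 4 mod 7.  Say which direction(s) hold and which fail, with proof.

Forward direction. Suppose m ≡ 18 (mod 35); write m = 35j + 18. Since 5 ∣ 35, reducing mod 5 gives m ≡ 18 ≡ 3 (mod 5); since 7 ∣ 35, reducing mod 7 gives m ≡ 18 ≡ 4 (mod 7).

Converse. If m ≡ 3 (mod 5) and m ≡ 4 (mod 7), then by the Chinese remainder theorem m ≡ 18 (mod 35). This is exactly m ≡ 18 (mod 35).

Equivalent; both directions hold.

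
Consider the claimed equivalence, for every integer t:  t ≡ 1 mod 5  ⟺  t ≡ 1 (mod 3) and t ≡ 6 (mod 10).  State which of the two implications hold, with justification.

(⟹) This fails: t = 1 gives 1 ≡ 1 (mod 5) but 1 ≡ 1 (mod 10), so the conjunction on the right does not hold.

(⟸) Conversely, if t ≡ 1 (mod 3) and t ≡ 6 (mod 10), then by the Chinese remainder theorem t ≡ 16 (mod 30). Since 16 ≡ 1 (mod 5) and 5 ∣ 30, we get t ≡ 1 (mod 5).

Only the converse holds.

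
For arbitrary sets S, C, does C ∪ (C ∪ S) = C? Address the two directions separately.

(⊆) This inclusion fails. Take S = {1}, C = ∅; then 1 ∈ C ∪ (C ∪ S) but 1 ∉ C.

(⊇) Let x ∈ C. Then either x ∈ C and x ∉ S; or x ∈ S ∩ C. In each case x ∈ C ∪ (C ∪ S), so C ⊆ C ∪ (C ∪ S).

Only the reverse inclusion holds.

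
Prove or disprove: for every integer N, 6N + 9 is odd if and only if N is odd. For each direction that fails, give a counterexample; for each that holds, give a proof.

(⇒) This fails: take N = 6. Then 6N + 9 = 45, which is odd, yet N = 6 is even, not odd.

(⇐) Suppose N is odd. Since 6 is even, 6N is even for every N, so 6N + 9 has the same parity as 9, which is odd. Hence 6N + 9 is odd.

Only the converse holds.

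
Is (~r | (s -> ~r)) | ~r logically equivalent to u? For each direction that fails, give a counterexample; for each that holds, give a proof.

(⇒) This fails. Under u = F, r = F, s = F, the left side is true but the right side is false.

(⇐) This fails. Under u = T, r = T, s = T, the left side is false but the right side is true.

Neither implication holds.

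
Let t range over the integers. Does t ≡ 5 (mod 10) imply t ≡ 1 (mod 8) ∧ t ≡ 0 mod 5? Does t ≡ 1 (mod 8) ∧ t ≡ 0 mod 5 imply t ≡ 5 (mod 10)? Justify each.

[⇐] If t ≡ 1 (mod 8) and t ≡ 0 (mod 5), then by the Chinese remainder theorem t ≡ 25 (mod 40). Since 25 ≡ 5 (mod 10) and 10 ∣ 40, we get t ≡ 5 (mod 10).

[⇒] This fails: t = 35 gives 35 ≡ 5 (mod 10) but 35 ≡ 3 (mod 8), so the conjunction on the right does not hold.

Only the converse holds.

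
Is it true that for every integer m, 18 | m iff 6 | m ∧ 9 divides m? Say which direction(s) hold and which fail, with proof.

Both directions hold; the statement is true.

Forward direction. If 18 ∣ m, write m = 18q. Since 18 = 3·6, m = 6·(3q), so 6 ∣ m; and since 18 = 2·9, m = 9·(2q), so 9 ∣ m.

Converse. Suppose 6 ∣ m and 9 ∣ m. Any common multiple of 6 and 9 is a multiple of their lcm; here lcm(6, 9) = 6·9/gcd(6, 9) = 54/3 = 18, so 18 ∣ m.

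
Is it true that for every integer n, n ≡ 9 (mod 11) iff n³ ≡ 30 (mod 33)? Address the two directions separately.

(→) This fails: take n = 9. Then 9 ≡ 9 (mod 11), but 9³ = 729 ≡ 3 (mod 33), not 30.

(←) This fails: take n = 24. Then 24³ = 13824 ≡ 30 (mod 33), yet 24 ≡ 2 (mod 11), not 9.

Neither implication holds.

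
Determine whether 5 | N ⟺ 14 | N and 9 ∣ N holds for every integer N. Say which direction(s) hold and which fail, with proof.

(→) This fails: take N = 5. Certainly 5 ∣ 5, but 14 ∤ 5.

(←) This fails: take N = 126. Both 14 ∣ 126 and 9 ∣ 126, yet 126 is not a multiple of 5 (since 126 = 25·5 + 1), so 5 ∤ 126.

Neither implication holds.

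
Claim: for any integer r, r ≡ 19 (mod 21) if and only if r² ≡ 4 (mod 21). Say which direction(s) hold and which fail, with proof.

Not equivalent: only (⇒) holds.

(⟹) Suppose r ≡ 19 (mod 21). Write r = 21j + 19. Then (21j + 19)² = 441j² + 798j + 361 = 21(21j² + 38j + 17) + 4, so r² ≡ 4 (mod 21).

(⟸) This fails: take r = 2. Then 2² = 4 ≡ 4 (mod 21), yet 2 ≡ 2 (mod 21), not 19.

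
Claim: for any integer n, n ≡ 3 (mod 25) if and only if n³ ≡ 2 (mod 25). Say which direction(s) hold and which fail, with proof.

(⇒) Suppose n ≡ 3 (mod 25). Write n = 25j + 3. Then (25j + 3)³ = 15625j³ + 5625j² + 675j + 27 = 25(625j³ + 225j² + 27j + 1) + 2, so n³ ≡ 2 (mod 25).

(⇐) Conversely, suppose n³ ≡ 2 (mod 25). The only residue r in {0, …, 24} with r³ ≡ 2 (mod 25) is r = 3, so n ≡ 3 (mod 25).

The biconditional holds.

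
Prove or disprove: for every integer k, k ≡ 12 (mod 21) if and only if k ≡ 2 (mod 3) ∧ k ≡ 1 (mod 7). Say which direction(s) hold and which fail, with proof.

(⟹) This fails: k = 12 gives 12 ≡ 12 (mod 21) but 12 ≡ 0 (mod 3), so the conjunction on the right does not hold.

(⟸) This fails: k = 8 satisfies both congruences on the right (8 ≡ 2 mod 3 and 8 ≡ 1 mod 7) yet 8 ≡ 8 (mod 21), not 12.

Both directions fail.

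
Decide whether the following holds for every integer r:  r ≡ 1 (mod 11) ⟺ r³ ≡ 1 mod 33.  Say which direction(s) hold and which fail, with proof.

(→) This fails: take r = 12. Then 12 ≡ 1 (mod 11), but 12³ = 1728 ≡ 12 (mod 33), not 1.

(←) Conversely, the residues r modulo 33 with r³ ≡ 1 (mod 33) are exactly {1}, and each is ≡ 1 (mod 11).

(⇒) fails; (⇐) holds.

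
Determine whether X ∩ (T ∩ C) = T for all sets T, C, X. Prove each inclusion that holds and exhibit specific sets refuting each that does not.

Forward inclusion. Let x ∈ X ∩ (T ∩ C). Then x ∈ T ∩ C ∩ X, from which x ∈ T.

Reverse inclusion. This inclusion fails. Take T = {1}, C = ∅, X = ∅; then 1 ∈ T but 1 ∉ X ∩ (T ∩ C).

The sets are not equal: only the forward inclusion holds.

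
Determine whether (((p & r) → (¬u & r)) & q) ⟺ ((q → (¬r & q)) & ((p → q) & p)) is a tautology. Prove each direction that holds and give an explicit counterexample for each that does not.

(⟸) Assume the antecedent. If q is true, the antecedent forces (q = T, r = F, p = T, u = F) or (q = T, r = F, p = T, u = T), and ((p & r) → (¬u & r)) & q holds there. If q is false, the antecedent cannot hold. Either way ((p & r) → (¬u & r)) & q holds.

(⟹) This fails. Under q = T, r = F, p = F, u = F, the left side is true but the right side is false.

The forward direction fails; the converse holds.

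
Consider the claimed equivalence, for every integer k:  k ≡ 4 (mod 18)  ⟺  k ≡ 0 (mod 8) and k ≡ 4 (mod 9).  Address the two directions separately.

The forward direction fails; the converse holds.

(→) This fails: k = 58 gives 58 ≡ 4 (mod 18) but 58 ≡ 2 (mod 8), so the conjunction on the right does not hold.

(←) Conversely, if k ≡ 0 (mod 8) and k ≡ 4 (mod 9), then by the Chinese remainder theorem k ≡ 40 (mod 72). Since 40 ≡ 4 (mod 18) and 18 ∣ 72, we get k ≡ 4 (mod 18).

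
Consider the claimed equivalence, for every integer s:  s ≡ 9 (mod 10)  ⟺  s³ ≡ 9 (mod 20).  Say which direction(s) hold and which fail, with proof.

[⇐] The residues r modulo 20 with r³ ≡ 9 (mod 20) are exactly {9}, and each is ≡ 9 (mod 10).

[⇒] This fails: take s = 19. Then 19 ≡ 9 (mod 10), but 19³ = 6859 ≡ 19 (mod 20), not 9.

(⇒) fails; (⇐) holds.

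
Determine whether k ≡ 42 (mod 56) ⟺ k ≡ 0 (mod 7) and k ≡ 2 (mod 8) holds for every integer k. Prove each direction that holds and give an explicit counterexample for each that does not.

(⟹) Suppose k ≡ 42 (mod 56); write k = 56j + 42. Since 7 ∣ 56, reducing mod 7 gives k ≡ 42 ≡ 0 (mod 7); since 8 ∣ 56, reducing mod 8 gives k ≡ 42 ≡ 2 (mod 8).

(⟸) Conversely, if k ≡ 0 (mod 7) and k ≡ 2 (mod 8), then by the Chinese remainder theorem k ≡ 42 (mod 56). This is exactly k ≡ 42 (mod 56).

Equivalent; both directions hold.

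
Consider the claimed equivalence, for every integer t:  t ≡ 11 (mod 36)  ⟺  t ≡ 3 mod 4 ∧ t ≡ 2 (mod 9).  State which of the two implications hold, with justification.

Both directions hold; the statement is true.

(→) Suppose t ≡ 11 (mod 36); write t = 36j + 11. Since 4 ∣ 36, reducing mod 4 gives t ≡ 11 ≡ 3 (mod 4); since 9 ∣ 36, reducing mod 9 gives t ≡ 11 ≡ 2 (mod 9).

(←) Conversely, if t ≡ 3 (mod 4) and t ≡ 2 (mod 9), then by the Chinese remainder theorem t ≡ 11 (mod 36). This is exactly t ≡ 11 (mod 36).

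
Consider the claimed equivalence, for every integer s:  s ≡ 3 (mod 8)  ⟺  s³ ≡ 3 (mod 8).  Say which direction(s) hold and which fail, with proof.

Both implications hold.

Forward direction. Suppose s ≡ 3 (mod 8). Write s = 8j + 3. Then (8j + 3)³ = 512j³ + 576j² + 216j + 27 = 8(64j³ + 72j² + 27j + 3) + 3, so s³ ≡ 3 (mod 8).

Converse. For the converse, argue contrapositively. If s ≢ 3 (mod 8), then s is congruent to one of 0, 1, 2, 4, 5, 6, 7 modulo 8, and these give s³ ≡ 0, 1, 0, 0, 5, 0, 7 respectively — never 3.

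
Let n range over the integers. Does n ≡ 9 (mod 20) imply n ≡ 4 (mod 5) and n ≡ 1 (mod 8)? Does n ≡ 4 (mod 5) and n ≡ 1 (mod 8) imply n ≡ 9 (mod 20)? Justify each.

The forward direction fails; the converse holds.

(⇒) This fails: n = 29 gives 29 ≡ 9 (mod 20) but 29 ≡ 5 (mod 8), so the conjunction on the right does not hold.

(⇐) Conversely, if n ≡ 4 (mod 5) and n ≡ 1 (mod 8), then by the Chinese remainder theorem n ≡ 9 (mod 40). Since 9 ≡ 9 (mod 20) and 20 ∣ 40, we get n ≡ 9 (mod 20).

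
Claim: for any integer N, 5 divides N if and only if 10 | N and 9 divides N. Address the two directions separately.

(→) This fails: take N = 5. Certainly 5 ∣ 5, but 10 ∤ 5.

(←) Suppose 10 ∣ N and 9 ∣ N. Any common multiple of 10 and 9 is a multiple of their lcm; here gcd(10, 9) = 1, so lcm(10, 9) = 10·9 = 90, so 90 ∣ N. Since 5 ∣ 90, it follows that 5 ∣ N.

Only the converse holds.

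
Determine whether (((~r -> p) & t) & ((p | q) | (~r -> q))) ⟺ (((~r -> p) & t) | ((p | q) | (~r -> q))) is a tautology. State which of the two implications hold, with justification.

The forward direction holds; the converse fails.

(⇒) Assume the antecedent. If r is true, the consequent reduces to true regardless of the other variables. If r is false, the antecedent forces (r = F, p = T, q = F, t = T) or (r = F, p = T, q = T, t = T), and the consequent holds there. Either way the consequent holds.

(⇐) This fails. Under r = T, p = F, q = F, t = F, the left side is false but the right side is true.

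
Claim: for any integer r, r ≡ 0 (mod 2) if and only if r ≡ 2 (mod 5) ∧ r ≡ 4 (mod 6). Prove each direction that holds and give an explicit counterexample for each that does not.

The forward direction fails; the converse holds.

Converse. If r ≡ 2 (mod 5) and r ≡ 4 (mod 6), then by the Chinese remainder theorem r ≡ 22 (mod 30). Since 22 ≡ 0 (mod 2) and 2 ∣ 30, we get r ≡ 0 (mod 2).

Forward direction. This fails: r = 0 gives 0 ≡ 0 (mod 2) but 0 ≡ 0 (mod 5), so the conjunction on the right does not hold.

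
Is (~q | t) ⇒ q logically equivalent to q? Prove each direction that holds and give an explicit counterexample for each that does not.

(→) Assume the antecedent. If t is true, the antecedent forces (t = T, q = T), and q holds there. If t is false, the antecedent forces (t = F, q = T), and q holds there. Either way q holds.

(←) Assume the antecedent. If t is true, the antecedent forces (t = T, q = T), and (~q | t) ⇒ q holds there. If t is false, the antecedent forces (t = F, q = T), and (~q | t) ⇒ q holds there. Either way (~q | t) ⇒ q holds.

Both directions hold; the statement is true.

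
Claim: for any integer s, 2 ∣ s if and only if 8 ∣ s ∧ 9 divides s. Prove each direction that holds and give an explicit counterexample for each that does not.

(←) Suppose 8 ∣ s and 9 ∣ s. Any common multiple of 8 and 9 is a multiple of their lcm; here gcd(8, 9) = 1, so lcm(8, 9) = 8·9 = 72, so 72 ∣ s. Since 2 ∣ 72, it follows that 2 ∣ s.

(→) This fails: take s = 2. Certainly 2 ∣ 2, but 8 ∤ 2.

Not equivalent: only (⇐) holds.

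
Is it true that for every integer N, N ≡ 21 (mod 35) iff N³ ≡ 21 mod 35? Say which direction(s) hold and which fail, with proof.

(⟹) Suppose N ≡ 21 (mod 35). Write N = 35j + 21. Then (35j + 21)³ = 42875j³ + 77175j² + 46305j + 9261 = 35(1225j³ + 2205j² + 1323j + 264) + 21, so N³ ≡ 21 (mod 35).

(⟸) Conversely, suppose N³ ≡ 21 (mod 35). The only residue r in {0, …, 34} with r³ ≡ 21 (mod 35) is r = 21, so N ≡ 21 (mod 35).

The biconditional holds.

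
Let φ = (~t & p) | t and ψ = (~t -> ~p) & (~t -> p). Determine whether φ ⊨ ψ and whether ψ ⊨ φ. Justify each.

(⇒) fails; (⇐) holds.

[⇒] This fails. Under p = T, t = F, the left side is true but the right side is false.

[⇐] Assume the antecedent. If p is true, (~t & p) | t reduces to true regardless of the other variables. If p is false, the antecedent forces (p = F, t = T), and (~t & p) | t holds there. Either way (~t & p) | t holds.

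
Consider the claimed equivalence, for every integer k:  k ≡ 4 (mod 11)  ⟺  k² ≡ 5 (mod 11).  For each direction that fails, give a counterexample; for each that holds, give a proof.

Only the forward implication holds.

(←) This fails: take k = 7. Then 7² = 49 ≡ 5 (mod 11), yet 7 ≡ 7 (mod 11), not 4.

(→) Suppose k ≡ 4 (mod 11). Write k = 11j + 4. Then (11j + 4)² = 121j² + 88j + 16 = 11(11j² + 8j + 1) + 5, so k² ≡ 5 (mod 11).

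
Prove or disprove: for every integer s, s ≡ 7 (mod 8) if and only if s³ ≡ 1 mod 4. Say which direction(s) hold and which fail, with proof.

(⟹) This fails: take s = 7. Then 7 ≡ 7 (mod 8), but 7³ = 343 ≡ 3 (mod 4), not 1.

(⟸) This fails: take s = 1. Then 1³ = 1 ≡ 1 (mod 4), yet 1 ≡ 1 (mod 8), not 7.

Both directions fail.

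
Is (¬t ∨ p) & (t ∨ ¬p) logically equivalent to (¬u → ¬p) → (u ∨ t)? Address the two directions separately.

[⇒] This fails. Under t = F, u = F, p = F, the left side is true but the right side is false.

[⇐] This fails. Under t = T, u = F, p = F, the left side is false but the right side is true.

Neither direction holds.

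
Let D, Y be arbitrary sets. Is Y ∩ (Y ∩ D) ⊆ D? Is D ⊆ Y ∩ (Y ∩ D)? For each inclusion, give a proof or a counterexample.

(⟹) Let x ∈ Y ∩ (Y ∩ D). Then x ∈ D ∩ Y, from which x ∈ D.

(⟸) This inclusion fails. Take D = {1}, Y = ∅; then 1 ∈ D but 1 ∉ Y ∩ (Y ∩ D).

(⊆) holds; (⊇) fails.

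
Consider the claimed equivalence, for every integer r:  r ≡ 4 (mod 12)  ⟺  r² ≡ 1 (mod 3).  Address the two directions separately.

The forward direction holds; the converse fails.

(⟸) This fails: take r = 1. Then 1² = 1 ≡ 1 (mod 3), yet 1 ≡ 1 (mod 12), not 4.

(⟹) Suppose r ≡ 4 (mod 12). Then r² ≡ 4² = 16 (mod 12), and since 3 ∣ 12, also r² ≡ 1 (mod 3).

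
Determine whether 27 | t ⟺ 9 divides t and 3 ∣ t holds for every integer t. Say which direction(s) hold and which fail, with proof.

(→) If 27 ∣ t, write t = 27q. Since 27 = 3·9, t = 9·(3q), so 9 ∣ t; and since 27 = 9·3, t = 3·(9q), so 3 ∣ t.

(←) This fails: take t = 9. Both 9 ∣ 9 and 3 ∣ 9, yet 9 is not a multiple of 27 (since 9 = 0·27 + 9), so 27 ∤ 9.

The forward direction holds; the converse fails.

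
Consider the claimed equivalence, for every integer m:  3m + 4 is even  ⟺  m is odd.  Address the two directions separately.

(⇒) fails and (⇐) fails.

(⇒) This fails: m = 0 gives 3m + 4 = 4, which is even, but 0 is even, not odd.

(⇐) This also fails: m = 7 is odd, but 3m + 4 = 25 is odd, not even.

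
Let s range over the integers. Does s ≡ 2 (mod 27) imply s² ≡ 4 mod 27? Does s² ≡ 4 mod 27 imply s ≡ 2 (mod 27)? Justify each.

(⟹) Suppose s ≡ 2 (mod 27). Write s = 27j + 2. Then (27j + 2)² = 729j² + 108j + 4 = 27(27j² + 4j) + 4, so s² ≡ 4 (mod 27).

(⟸) This fails: take s = 25. Then 25² = 625 ≡ 4 (mod 27), yet 25 ≡ 25 (mod 27), not 2.

Only the forward direction holds.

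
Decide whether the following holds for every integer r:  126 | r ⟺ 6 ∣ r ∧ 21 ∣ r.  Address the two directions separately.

Only the forward direction holds.

(→) If 126 ∣ r, write r = 126q. Since 126 = 21·6, r = 6·(21q), so 6 ∣ r; and since 126 = 6·21, r = 21·(6q), so 21 ∣ r.

(←) This fails: take r = 42. Both 6 ∣ 42 and 21 ∣ 42, yet 42 is not a multiple of 126 (since 42 = 0·126 + 42), so 126 ∤ 42.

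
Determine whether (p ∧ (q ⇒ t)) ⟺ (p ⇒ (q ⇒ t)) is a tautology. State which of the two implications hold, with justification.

(⇐) This fails. Under q = F, p = F, t = F, the left side is false but the right side is true.

(⇒) Assume the antecedent. If q is true, the antecedent forces (q = T, p = T, t = T), and p ⇒ (q ⇒ t) holds there. If q is false, p ⇒ (q ⇒ t) reduces to true regardless of the other variables. Either way p ⇒ (q ⇒ t) holds.

(⇒) holds; (⇐) fails.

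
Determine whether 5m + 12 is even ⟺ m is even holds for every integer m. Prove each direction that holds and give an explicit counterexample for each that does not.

(⇐) Suppose m is even; write m = 2j. Then 5m + 12 = 5·(2j) + 12 = 2·5j + 12, which is even.

(⇒) Suppose 5m + 12 is even. Since 5 is odd, 5m and m have the same parity, so 5m + 12 ≡ m + 12 (mod 2). As 12 is even, 5m + 12 is even exactly when m is even. Thus m is even.

Equivalent; both directions hold.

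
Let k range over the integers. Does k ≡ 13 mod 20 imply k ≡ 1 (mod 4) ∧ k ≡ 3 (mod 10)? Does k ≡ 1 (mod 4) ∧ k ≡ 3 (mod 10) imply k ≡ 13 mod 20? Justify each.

The biconditional holds.

(⇒) Suppose k ≡ 13 (mod 20); write k = 20j + 13. Since 4 ∣ 20, reducing mod 4 gives k ≡ 13 ≡ 1 (mod 4); since 10 ∣ 20, reducing mod 10 gives k ≡ 13 ≡ 3 (mod 10).

(⇐) Conversely, if k ≡ 1 (mod 4) and k ≡ 3 (mod 10), then by the Chinese remainder theorem k ≡ 13 (mod 20). This is exactly k ≡ 13 (mod 20).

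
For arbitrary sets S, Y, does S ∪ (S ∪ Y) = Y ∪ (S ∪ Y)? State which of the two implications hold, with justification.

Forward inclusion. Let x ∈ S ∪ (S ∪ Y). Then either x ∈ S and x ∉ Y; or x ∈ Y and x ∉ S; or x ∈ S ∩ Y. In each case x ∈ Y ∪ (S ∪ Y), so S ∪ (S ∪ Y) ⊆ Y ∪ (S ∪ Y).

Reverse inclusion. Let x ∈ Y ∪ (S ∪ Y). Then either x ∈ S and x ∉ Y; or x ∈ Y and x ∉ S; or x ∈ S ∩ Y. In each case x ∈ S ∪ (S ∪ Y), so Y ∪ (S ∪ Y) ⊆ S ∪ (S ∪ Y).

Both inclusions hold.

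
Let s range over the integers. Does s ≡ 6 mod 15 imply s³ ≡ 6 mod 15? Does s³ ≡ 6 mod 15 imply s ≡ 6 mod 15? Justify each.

Both directions hold; the statement is true.

(⇒) Suppose s ≡ 6 mod 15. Write s = 15j + 6. Then (15j + 6)³ = 3375j³ + 4050j² + 1620j + 216 = 15(225j³ + 270j² + 108j + 14) + 6, so s³ ≡ 6 (mod 15).

(⇐) Conversely, suppose s³ ≡ 6 (mod 15). The only residue r in {0, …, 14} with r³ ≡ 6 (mod 15) is r = 6, so s ≡ 6 (mod 15).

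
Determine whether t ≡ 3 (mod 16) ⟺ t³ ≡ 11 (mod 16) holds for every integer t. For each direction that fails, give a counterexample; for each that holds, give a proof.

[⇐] Suppose t³ ≡ 11 (mod 16). The only residue r in {0, …, 15} with r³ ≡ 11 (mod 16) is r = 3, so t ≡ 3 (mod 16).

[⇒] Suppose t ≡ 3 (mod 16). Write t = 16j + 3. Then (16j + 3)³ = 4096j³ + 2304j² + 432j + 27 = 16(256j³ + 144j² + 27j + 1) + 11, so t³ ≡ 11 (mod 16).

The biconditional holds.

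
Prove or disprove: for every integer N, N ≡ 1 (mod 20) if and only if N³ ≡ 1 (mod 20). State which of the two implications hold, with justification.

[⇒] Suppose N ≡ 1 (mod 20). Write N = 20j + 1. Then (20j + 1)³ = 8000j³ + 1200j² + 60j + 1 = 20(400j³ + 60j² + 3j) + 1, so N³ ≡ 1 (mod 20).

[⇐] Conversely, suppose N³ ≡ 1 (mod 20). The only residue r in {0, …, 19} with r³ ≡ 1 (mod 20) is r = 1, so N ≡ 1 (mod 20).

Equivalent; both directions hold.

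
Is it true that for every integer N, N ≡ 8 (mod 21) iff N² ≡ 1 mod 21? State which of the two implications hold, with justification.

Forward direction. Suppose N ≡ 8 (mod 21). Write N = 21j + 8. Then (21j + 8)² = 441j² + 336j + 64 = 21(21j² + 16j + 3) + 1, so N² ≡ 1 (mod 21).

Converse. This fails: take N = 1. Then 1² = 1 ≡ 1 (mod 21), yet 1 ≡ 1 (mod 21), not 8.

The forward direction holds; the converse fails.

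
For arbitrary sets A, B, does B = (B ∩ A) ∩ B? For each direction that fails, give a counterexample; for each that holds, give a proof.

(⊆) fails; (⊇) holds.

Forward inclusion. This inclusion fails. Take A = ∅, B = {1}; then 1 ∈ B but 1 ∉ (B ∩ A) ∩ B.

Reverse inclusion. Let x ∈ (B ∩ A) ∩ B. Then x ∈ A ∩ B, from which x ∈ B.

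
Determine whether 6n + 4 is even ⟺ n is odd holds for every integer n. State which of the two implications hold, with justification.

(→) This fails: take n = 6. Then 6n + 4 = 40, which is even, yet n = 6 is even, not odd.

(←) Suppose n is odd. Since 6 is even, 6n is even for every n, so 6n + 4 has the same parity as 4, which is even. Hence 6n + 4 is even.

(⇒) fails; (⇐) holds.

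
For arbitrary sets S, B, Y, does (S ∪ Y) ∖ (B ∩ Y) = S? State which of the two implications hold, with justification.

Both inclusions fail.

(⟹) This inclusion fails. Take S = ∅, B = ∅, Y = {1}; then 1 ∈ (S ∪ Y) ∖ (B ∩ Y) but 1 ∉ S.

(⟸) This inclusion fails. Take S = {1}, B = {1}, Y = {1}; then 1 ∈ S but 1 ∉ (S ∪ Y) ∖ (B ∩ Y).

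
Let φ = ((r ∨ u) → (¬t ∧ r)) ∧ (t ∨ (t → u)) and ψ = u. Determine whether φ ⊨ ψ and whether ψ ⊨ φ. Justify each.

(⇒) This fails. Under t = F, r = F, u = F, the left side is true but the right side is false.

(⇐) This fails. Under t = F, r = F, u = T, the left side is false but the right side is true.

Both directions fail.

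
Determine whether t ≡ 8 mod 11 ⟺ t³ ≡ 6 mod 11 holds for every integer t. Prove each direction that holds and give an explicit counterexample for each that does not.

(⟹) Suppose t ≡ 8 mod 11. Write t = 11j + 8. Then (11j + 8)³ = 1331j³ + 2904j² + 2112j + 512 = 11(121j³ + 264j² + 192j + 46) + 6, so t³ ≡ 6 (mod 11).

(⟸) Conversely, suppose t³ ≡ 6 (mod 11). The only residue r in {0, …, 10} with r³ ≡ 6 (mod 11) is r = 8, so t ≡ 8 (mod 11).

Both directions hold.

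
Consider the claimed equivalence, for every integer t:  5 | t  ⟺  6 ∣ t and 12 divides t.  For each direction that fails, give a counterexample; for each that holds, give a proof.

(⟹) This fails: take t = 5. Certainly 5 ∣ 5, but 6 ∤ 5.

(⟸) This fails: take t = 12. Both 6 ∣ 12 and 12 ∣ 12, yet 12 is not a multiple of 5 (since 12 = 2·5 + 2), so 5 ∤ 12.

Both directions fail.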